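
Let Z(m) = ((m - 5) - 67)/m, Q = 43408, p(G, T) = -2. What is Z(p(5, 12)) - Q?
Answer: -43371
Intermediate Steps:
Z(m) = (-72 + m)/m (Z(m) = ((-5 + m) - 67)/m = (-72 + m)/m)
Z(p(5, 12)) - Q = (-72 - 2)/(-2) - 1*43408 = -½*(-74) - 43408 = 37 - 43408 = -43371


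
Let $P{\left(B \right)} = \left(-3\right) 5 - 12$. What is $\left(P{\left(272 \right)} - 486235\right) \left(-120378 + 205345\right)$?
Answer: $-41316223354$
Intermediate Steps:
$P{\left(B \right)} = -27$ ($P{\left(B \right)} = -15 - 12 = -27$)
$\left(P{\left(272 \right)} - 486235\right) \left(-120378 + 205345\right) = \left(-27 - 486235\right) \left(-120378 + 205345\right) = \left(-486262\right) 84967 = -41316223354$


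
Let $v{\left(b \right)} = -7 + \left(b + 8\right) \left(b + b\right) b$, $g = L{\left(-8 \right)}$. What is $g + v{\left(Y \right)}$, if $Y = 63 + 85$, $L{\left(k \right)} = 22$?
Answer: $6834063$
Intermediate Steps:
$Y = 148$
$g = 22$
$v{\left(b \right)} = -7 + 2 b^{2} \left(8 + b\right)$ ($v{\left(b \right)} = -7 + \left(8 + b\right) 2 b b = -7 + 2 b \left(8 + b\right) b = -7 + 2 b^{2} \left(8 + b\right)$)
$g + v{\left(Y \right)} = 22 + \left(-7 + 2 \cdot 148^{3} + 16 \cdot 148^{2}\right) = 22 + \left(-7 + 2 \cdot 3241792 + 16 \cdot 21904\right) = 22 + \left(-7 + 6483584 + 350464\right) = 22 + 6834041 = 6834063$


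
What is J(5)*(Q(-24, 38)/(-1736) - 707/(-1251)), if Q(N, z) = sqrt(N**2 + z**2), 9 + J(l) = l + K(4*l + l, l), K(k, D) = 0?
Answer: -2828/1251 + sqrt(505)/217 ≈ -2.1570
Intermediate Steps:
J(l) = -9 + l (J(l) = -9 + (l + 0) = -9 + l)
J(5)*(Q(-24, 38)/(-1736) - 707/(-1251)) = (-9 + 5)*(sqrt((-24)**2 + 38**2)/(-1736) - 707/(-1251)) = -4*(sqrt(576 + 1444)*(-1/1736) - 707*(-1/1251)) = -4*(sqrt(2020)*(-1/1736) + 707/1251) = -4*((2*sqrt(505))*(-1/1736) + 707/1251) = -4*(-sqrt(505)/868 + 707/1251) = -4*(707/1251 - sqrt(505)/868) = -2828/1251 + sqrt(505)/217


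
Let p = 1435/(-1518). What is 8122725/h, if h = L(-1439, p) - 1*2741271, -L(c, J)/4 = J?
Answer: -6165148275/2080621819 ≈ -2.9631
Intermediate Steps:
p = -1435/1518 (p = 1435*(-1/1518) = -1435/1518 ≈ -0.94532)
L(c, J) = -4*J
h = -2080621819/759 (h = -4*(-1435/1518) - 1*2741271 = 2870/759 - 2741271 = -2080621819/759 ≈ -2.7413e+6)
8122725/h = 8122725/(-2080621819/759) = 8122725*(-759/2080621819) = -6165148275/2080621819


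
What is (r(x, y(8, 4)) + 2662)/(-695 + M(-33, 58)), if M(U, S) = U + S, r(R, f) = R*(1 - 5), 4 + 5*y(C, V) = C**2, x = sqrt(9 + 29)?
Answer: -1331/335 + 2*sqrt(38)/335 ≈ -3.9363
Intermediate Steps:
x = sqrt(38) ≈ 6.1644
y(C, V) = -4/5 + C**2/5
r(R, f) = -4*R (r(R, f) = R*(-4) = -4*R)
M(U, S) = S + U
(r(x, y(8, 4)) + 2662)/(-695 + M(-33, 58)) = (-4*sqrt(38) + 2662)/(-695 + (58 - 33)) = (2662 - 4*sqrt(38))/(-695 + 25) = (2662 - 4*sqrt(38))/(-670) = (2662 - 4*sqrt(38))*(-1/670) = -1331/335 + 2*sqrt(38)/335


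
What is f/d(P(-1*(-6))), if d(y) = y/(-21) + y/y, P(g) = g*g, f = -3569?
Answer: 24983/5 ≈ 4996.6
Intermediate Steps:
P(g) = g²
d(y) = 1 - y/21 (d(y) = y*(-1/21) + 1 = -y/21 + 1 = 1 - y/21)
f/d(P(-1*(-6))) = -3569/(1 - (-1*(-6))²/21) = -3569/(1 - 1/21*6²) = -3569/(1 - 1/21*36) = -3569/(1 - 12/7) = -3569/(-5/7) = -3569*(-7/5) = 24983/5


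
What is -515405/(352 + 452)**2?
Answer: -515405/646416 ≈ -0.79733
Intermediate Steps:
-515405/(352 + 452)**2 = -515405/(804**2) = -515405/646416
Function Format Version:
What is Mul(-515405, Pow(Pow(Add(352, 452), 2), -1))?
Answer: Rational(-515405, 646416) ≈ -0.79733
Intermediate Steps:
Mul(-515405, Pow(Pow(Add(352, 452), 2), -1)) = Mul(-515405, Pow(Pow(804, 2), -1)) = Mul(-515405, Pow(646416, -1)) = Mul(-515405, Rational(1, 646416)) = Rational(-515405, 646416)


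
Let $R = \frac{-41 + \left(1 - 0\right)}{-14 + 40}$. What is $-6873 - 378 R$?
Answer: $- \frac{81789}{13} \approx -6291.5$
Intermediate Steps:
$R = - \frac{20}{13}$ ($R = \frac{-41 + \left(1 + 0\right)}{26} = \left(-41 + 1\right) \frac{1}{26} = \left(-40\right) \frac{1}{26} = - \frac{20}{13} \approx -1.5385$)
$-6873 - 378 R = -6873 - 378 \left(- \frac{20}{13}\right) = -6873 - - \frac{7560}{13} = -6873 + \frac{7560}{13} = - \frac{81789}{13}$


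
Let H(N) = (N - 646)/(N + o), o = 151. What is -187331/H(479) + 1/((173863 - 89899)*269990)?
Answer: 2675414027209870967/3785796540120 ≈ 7.0670e+5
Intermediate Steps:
H(N) = (-646 + N)/(151 + N) (H(N) = (N - 646)/(N + 151) = (-646 + N)/(151 + N))
-187331/H(479) + 1/((173863 - 89899)*269990) = -187331*(151 + 479)/(-646 + 479) + 1/((173863 - 89899)*269990) = -187331/(-167/630) + (1/269990)/83964 = -187331/((1/630)*(-167)) + (1/83964)*(1/269990) = -187331/(-167/630) + 1/22669440360 = -187331*(-630/167) + 1/22669440360 = 118018530/167 + 1/22669440360 = 2675414027209870967/3785796540120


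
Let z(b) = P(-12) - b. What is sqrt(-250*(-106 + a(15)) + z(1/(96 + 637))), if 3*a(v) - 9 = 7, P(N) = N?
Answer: sqrt(121637924691)/2199 ≈ 158.60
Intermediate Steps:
a(v) = 16/3 (a(v) = 3 + (1/3)*7 = 3 + 7/3 = 16/3)
z(b) = -12 - b
sqrt(-250*(-106 + a(15)) + z(1/(96 + 637))) = sqrt(-250*(-106 + 16/3) + (-12 - 1/(96 + 637))) = sqrt(-250*(-302/3) + (-12 - 1/733)) = sqrt(75500/3 + (-12 - 1*1/733)) = sqrt(75500/3 + (-12 - 1/733)) = sqrt(75500/3 - 8797/733) = sqrt(55315109/2199) = sqrt(121637924691)/2199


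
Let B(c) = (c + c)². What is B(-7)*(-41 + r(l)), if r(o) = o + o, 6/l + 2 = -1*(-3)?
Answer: -5684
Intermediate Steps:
B(c) = 4*c² (B(c) = (2*c)² = 4*c²)
l = 6 (l = 6/(-2 - 1*(-3)) = 6/(-2 + 3) = 6/1 = 6*1 = 6)
r(o) = 2*o
B(-7)*(-41 + r(l)) = (4*(-7)²)*(-41 + 2*6) = (4*49)*(-41 + 12) = 196*(-29) = -5684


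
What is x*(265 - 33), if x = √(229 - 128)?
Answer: 232*√101 ≈ 2331.6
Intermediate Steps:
x = √101 ≈ 10.050
x*(265 - 33) = √101*(265 - 33) = √101*232 = 232*√101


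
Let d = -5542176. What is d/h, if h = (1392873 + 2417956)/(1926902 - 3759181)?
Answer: 10154812699104/3810829 ≈ 2.6647e+6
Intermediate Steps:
h = -3810829/1832279 (h = 3810829/(-1832279) = 3810829*(-1/1832279) = -3810829/1832279 ≈ -2.0798)
d/h = -5542176/(-3810829/1832279) = -5542176*(-1832279/3810829) = 10154812699104/3810829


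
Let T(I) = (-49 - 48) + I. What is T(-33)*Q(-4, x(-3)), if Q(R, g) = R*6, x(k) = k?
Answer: 3120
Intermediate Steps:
T(I) = -97 + I
Q(R, g) = 6*R
T(-33)*Q(-4, x(-3)) = (-97 - 33)*(6*(-4)) = -130*(-24) = 3120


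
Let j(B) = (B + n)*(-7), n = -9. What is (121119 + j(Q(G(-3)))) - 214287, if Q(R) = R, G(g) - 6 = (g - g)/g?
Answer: -93147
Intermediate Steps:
G(g) = 6 (G(g) = 6 + (g - g)/g = 6 + 0/g = 6 + 0 = 6)
j(B) = 63 - 7*B (j(B) = (B - 9)*(-7) = (-9 + B)*(-7) = 63 - 7*B)
(121119 + j(Q(G(-3)))) - 214287 = (121119 + (63 - 7*6)) - 214287 = (121119 + (63 - 42)) - 214287 = (121119 + 21) - 214287 = 121140 - 214287 = -93147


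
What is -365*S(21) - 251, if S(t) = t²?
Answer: -161216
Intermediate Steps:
-365*S(21) - 251 = -365*21² - 251 = -365*441 - 251 = -160965 - 251 = -161216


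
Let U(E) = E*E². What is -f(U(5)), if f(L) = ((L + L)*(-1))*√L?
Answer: 1250*√5 ≈ 2795.1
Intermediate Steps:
U(E) = E³
f(L) = -2*L^(3/2) (f(L) = ((2*L)*(-1))*√L = (-2*L)*√L = -2*L^(3/2))
-f(U(5)) = -(-2)*(5³)^(3/2) = -(-2)*125^(3/2) = -(-2)*625*√5 = -(-1250)*√5 = 1250*√5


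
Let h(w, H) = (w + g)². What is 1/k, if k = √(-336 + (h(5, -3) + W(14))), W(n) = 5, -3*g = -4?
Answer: -3*I*√2618/2618 ≈ -0.058632*I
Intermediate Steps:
g = 4/3 (g = -⅓*(-4) = 4/3 ≈ 1.3333)
h(w, H) = (4/3 + w)² (h(w, H) = (w + 4/3)² = (4/3 + w)²)
k = I*√2618/3 (k = √(-336 + ((4 + 3*5)²/9 + 5)) = √(-336 + ((4 + 15)²/9 + 5)) = √(-336 + ((⅑)*19² + 5)) = √(-336 + ((⅑)*361 + 5)) = √(-336 + (361/9 + 5)) = √(-336 + 406/9) = √(-2618/9) = I*√2618/3 ≈ 17.055*I)
1/k = 1/(I*√2618/3) = -3*I*√2618/2618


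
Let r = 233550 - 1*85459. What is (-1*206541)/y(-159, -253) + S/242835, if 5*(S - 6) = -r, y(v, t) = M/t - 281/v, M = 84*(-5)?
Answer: -10088023521153478/167401949775 ≈ -60262.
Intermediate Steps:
M = -420
y(v, t) = -420/t - 281/v
r = 148091 (r = 233550 - 85459 = 148091)
S = -148061/5 (S = 6 + (-1*148091)/5 = 6 + (1/5)*(-148091) = 6 - 148091/5 = -148061/5 ≈ -29612.)
(-1*206541)/y(-159, -253) + S/242835 = (-1*206541)/(-420/(-253) - 281/(-159)) - 148061/5/242835 = -206541/(-420*(-1/253) - 281*(-1/159)) - 148061/5*1/242835 = -206541/(420/253 + 281/159) - 148061/1214175 = -206541/137873/40227 - 148061/1214175 = -206541*40227/137873 - 148061/1214175 = -8308524807/137873 - 148061/1214175 = -10088023521153478/167401949775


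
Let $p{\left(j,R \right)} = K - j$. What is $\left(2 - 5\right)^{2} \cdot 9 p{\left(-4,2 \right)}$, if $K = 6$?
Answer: $810$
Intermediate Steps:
$p{\left(j,R \right)} = 6 - j$
$\left(2 - 5\right)^{2} \cdot 9 p{\left(-4,2 \right)} = \left(2 - 5\right)^{2} \cdot 9 \left(6 - -4\right) = \left(-3\right)^{2} \cdot 9 \left(6 + 4\right) = 9 \cdot 9 \cdot 10 = 81 \cdot 10 = 810$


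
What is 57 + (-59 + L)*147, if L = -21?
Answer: -11703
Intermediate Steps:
57 + (-59 + L)*147 = 57 + (-59 - 21)*147 = 57 - 80*147 = 57 - 11760 = -11703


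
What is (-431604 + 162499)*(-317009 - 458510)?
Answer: 208696040495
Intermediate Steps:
(-431604 + 162499)*(-317009 - 458510) = -269105*(-775519) = 208696040495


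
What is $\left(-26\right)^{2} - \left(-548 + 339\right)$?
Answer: $885$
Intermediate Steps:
$\left(-26\right)^{2} - \left(-548 + 339\right) = 676 - -209 = 676 + 209 = 885$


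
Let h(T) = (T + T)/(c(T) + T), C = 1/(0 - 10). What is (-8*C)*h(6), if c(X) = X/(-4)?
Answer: 32/15 ≈ 2.1333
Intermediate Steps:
c(X) = -X/4 (c(X) = X*(-1/4) = -X/4)
C = -1/10 (C = 1/(-10) = -1/10 ≈ -0.10000)
h(T) = 8/3 (h(T) = (T + T)/(-T/4 + T) = (2*T)/((3*T/4)) = (2*T)*(4/(3*T)) = 8/3)
(-8*C)*h(6) = -8*(-1/10)*(8/3) = (4/5)*(8/3) = 32/15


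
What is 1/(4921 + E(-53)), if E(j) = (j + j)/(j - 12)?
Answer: 65/319971 ≈ 0.00020314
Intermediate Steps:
E(j) = 2*j/(-12 + j) (E(j) = (2*j)/(-12 + j) = 2*j/(-12 + j))
1/(4921 + E(-53)) = 1/(4921 + 2*(-53)/(-12 - 53)) = 1/(4921 + 2*(-53)/(-65)) = 1/(4921 + 2*(-53)*(-1/65)) = 1/(4921 + 106/65) = 1/(319971/65) = 65/319971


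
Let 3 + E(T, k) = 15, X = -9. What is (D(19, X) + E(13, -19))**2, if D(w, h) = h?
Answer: 9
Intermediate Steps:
E(T, k) = 12 (E(T, k) = -3 + 15 = 12)
(D(19, X) + E(13, -19))**2 = (-9 + 12)**2 = 3**2 = 9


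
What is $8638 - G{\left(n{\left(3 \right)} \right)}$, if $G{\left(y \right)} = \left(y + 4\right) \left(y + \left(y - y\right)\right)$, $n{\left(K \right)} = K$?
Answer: $8617$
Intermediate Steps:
$G{\left(y \right)} = y \left(4 + y\right)$ ($G{\left(y \right)} = \left(4 + y\right) \left(y + 0\right) = \left(4 + y\right) y = y \left(4 + y\right)$)
$8638 - G{\left(n{\left(3 \right)} \right)} = 8638 - 3 \left(4 + 3\right) = 8638 - 3 \cdot 7 = 8638 - 21 = 8617$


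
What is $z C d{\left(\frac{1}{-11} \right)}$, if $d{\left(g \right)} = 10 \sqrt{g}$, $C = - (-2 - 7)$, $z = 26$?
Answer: $\frac{2340 i \sqrt{11}}{11} \approx 705.54 i$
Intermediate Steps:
$C = 9$ ($C = \left(-1\right) \left(-9\right) = 9$)
$z C d{\left(\frac{1}{-11} \right)} = 26 \cdot 9 \cdot 10 \sqrt{\frac{1}{-11}} = 234 \cdot 10 \sqrt{- \frac{1}{11}} = 234 \cdot 10 \frac{i \sqrt{11}}{11} = 234 \frac{10 i \sqrt{11}}{11} = \frac{2340 i \sqrt{11}}{11}$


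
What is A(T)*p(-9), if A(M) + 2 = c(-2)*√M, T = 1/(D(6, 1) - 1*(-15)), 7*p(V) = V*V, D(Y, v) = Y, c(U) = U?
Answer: -162/7 - 54*√21/49 ≈ -28.193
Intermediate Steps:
p(V) = V²/7 (p(V) = (V*V)/7 = V²/7)
T = 1/21 (T = 1/(6 - 1*(-15)) = 1/(6 + 15) = 1/21 ≈ 0.047619)
A(M) = -2 - 2*√M
A(T)*p(-9) = (-2 - 2*√21/21)*((⅐)*(-9)²) = (-2 - 2*√21/21)*((⅐)*81) = (-2 - 2*√21/21)*(81/7) = -162/7 - 54*√21/49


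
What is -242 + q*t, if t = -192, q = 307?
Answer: -59186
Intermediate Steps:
-242 + q*t = -242 + 307*(-192) = -242 - 58944 = -59186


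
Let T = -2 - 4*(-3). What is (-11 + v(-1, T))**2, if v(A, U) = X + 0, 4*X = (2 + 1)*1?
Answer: 1681/16 ≈ 105.06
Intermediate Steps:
X = 3/4 (X = ((2 + 1)*1)/4 = (3*1)/4 = (1/4)*3 = 3/4 ≈ 0.75000)
T = 10 (T = -2 + 12 = 10)
v(A, U) = 3/4 (v(A, U) = 3/4 + 0 = 3/4)
(-11 + v(-1, T))**2 = (-11 + 3/4)**2 = (-41/4)**2 = 1681/16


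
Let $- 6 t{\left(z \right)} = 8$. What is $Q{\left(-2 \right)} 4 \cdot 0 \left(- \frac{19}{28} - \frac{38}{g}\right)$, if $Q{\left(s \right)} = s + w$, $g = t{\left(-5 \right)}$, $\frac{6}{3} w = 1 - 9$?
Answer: $0$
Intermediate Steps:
$t{\left(z \right)} = - \frac{4}{3}$ ($t{\left(z \right)} = \left(- \frac{1}{6}\right) 8 = - \frac{4}{3}$)
$w = -4$ ($w = \frac{1 - 9}{2} = \frac{1}{2} \left(-8\right) = -4$)
$g = - \frac{4}{3} \approx -1.3333$
$Q{\left(s \right)} = -4 + s$ ($Q{\left(s \right)} = s - 4 = -4 + s$)
$Q{\left(-2 \right)} 4 \cdot 0 \left(- \frac{19}{28} - \frac{38}{g}\right) = \left(-4 - 2\right) 4 \cdot 0 \left(- \frac{19}{28} - \frac{38}{- \frac{4}{3}}\right) = \left(-6\right) 0 \left(\left(-19\right) \frac{1}{28} - - \frac{57}{2}\right) = 0 \left(- \frac{19}{28} + \frac{57}{2}\right) = 0 \cdot \frac{779}{28} = 0$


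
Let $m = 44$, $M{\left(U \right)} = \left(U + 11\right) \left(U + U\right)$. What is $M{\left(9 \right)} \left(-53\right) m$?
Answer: $-839520$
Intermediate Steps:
$M{\left(U \right)} = 2 U \left(11 + U\right)$ ($M{\left(U \right)} = \left(11 + U\right) 2 U = 2 U \left(11 + U\right)$)
$M{\left(9 \right)} \left(-53\right) m = 2 \cdot 9 \left(11 + 9\right) \left(-53\right) 44 = 2 \cdot 9 \cdot 20 \left(-53\right) 44 = 360 \left(-53\right) 44 = \left(-19080\right) 44 = -839520$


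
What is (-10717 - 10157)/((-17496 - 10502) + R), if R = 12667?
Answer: 20874/15331 ≈ 1.3616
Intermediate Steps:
(-10717 - 10157)/((-17496 - 10502) + R) = (-10717 - 10157)/((-17496 - 10502) + 12667) = -20874/(-27998 + 12667) = -20874/(-15331) = -20874*(-1/15331) = 20874/15331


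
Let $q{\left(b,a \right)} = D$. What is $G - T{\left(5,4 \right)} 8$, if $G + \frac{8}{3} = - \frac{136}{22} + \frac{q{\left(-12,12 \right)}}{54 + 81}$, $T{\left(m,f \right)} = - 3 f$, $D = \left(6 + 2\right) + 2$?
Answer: $\frac{25906}{297} \approx 87.226$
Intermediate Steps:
$D = 10$ ($D = 8 + 2 = 10$)
$q{\left(b,a \right)} = 10$
$G = - \frac{2606}{297}$ ($G = - \frac{8}{3} + \left(- \frac{136}{22} + \frac{10}{54 + 81}\right) = - \frac{8}{3} + \left(\left(-136\right) \frac{1}{22} + \frac{10}{135}\right) = - \frac{8}{3} + \left(- \frac{68}{11} + 10 \cdot \frac{1}{135}\right) = - \frac{8}{3} + \left(- \frac{68}{11} + \frac{2}{27}\right) = - \frac{8}{3} - \frac{1814}{297} = - \frac{2606}{297} \approx -8.7744$)
$G - T{\left(5,4 \right)} 8 = - \frac{2606}{297} - \left(-3\right) 4 \cdot 8 = - \frac{2606}{297} - \left(-12\right) 8 = - \frac{2606}{297} - -96 = - \frac{2606}{297} + 96 = \frac{25906}{297}$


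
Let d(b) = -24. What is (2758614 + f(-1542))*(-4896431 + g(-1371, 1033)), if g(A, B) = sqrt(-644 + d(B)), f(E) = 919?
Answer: -13511862926723 + 5519066*I*sqrt(167) ≈ -1.3512e+13 + 7.1322e+7*I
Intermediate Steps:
g(A, B) = 2*I*sqrt(167) (g(A, B) = sqrt(-644 - 24) = sqrt(-668) = 2*I*sqrt(167))
(2758614 + f(-1542))*(-4896431 + g(-1371, 1033)) = (2758614 + 919)*(-4896431 + 2*I*sqrt(167)) = 2759533*(-4896431 + 2*I*sqrt(167)) = -13511862926723 + 5519066*I*sqrt(167)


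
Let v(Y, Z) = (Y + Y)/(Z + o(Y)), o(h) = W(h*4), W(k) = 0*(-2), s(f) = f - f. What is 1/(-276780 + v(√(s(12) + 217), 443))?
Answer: -1939921365/536931435404669 - 443*√217/7517040095665366 ≈ -3.6130e-6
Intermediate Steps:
s(f) = 0
W(k) = 0
o(h) = 0
v(Y, Z) = 2*Y/Z (v(Y, Z) = (Y + Y)/(Z + 0) = (2*Y)/Z = 2*Y/Z)
1/(-276780 + v(√(s(12) + 217), 443)) = 1/(-276780 + 2*√(0 + 217)/443) = 1/(-276780 + 2*√217*(1/443)) = 1/(-276780 + 2*√217/443)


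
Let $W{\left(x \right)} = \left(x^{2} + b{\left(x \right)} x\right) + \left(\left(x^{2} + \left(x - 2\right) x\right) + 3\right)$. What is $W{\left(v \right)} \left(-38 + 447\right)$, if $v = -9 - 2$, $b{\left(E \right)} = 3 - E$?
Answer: $95706$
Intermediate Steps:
$v = -11$
$W{\left(x \right)} = 3 + 2 x^{2} + x \left(-2 + x\right) + x \left(3 - x\right)$ ($W{\left(x \right)} = \left(x^{2} + \left(3 - x\right) x\right) + \left(\left(x^{2} + \left(x - 2\right) x\right) + 3\right) = \left(x^{2} + x \left(3 - x\right)\right) + \left(\left(x^{2} + \left(-2 + x\right) x\right) + 3\right) = \left(x^{2} + x \left(3 - x\right)\right) + \left(\left(x^{2} + x \left(-2 + x\right)\right) + 3\right) = \left(x^{2} + x \left(3 - x\right)\right) + \left(3 + x^{2} + x \left(-2 + x\right)\right) = 3 + 2 x^{2} + x \left(-2 + x\right) + x \left(3 - x\right)$)
$W{\left(v \right)} \left(-38 + 447\right) = \left(3 - 11 + 2 \left(-11\right)^{2}\right) \left(-38 + 447\right) = \left(3 - 11 + 2 \cdot 121\right) 409 = \left(3 - 11 + 242\right) 409 = 234 \cdot 409 = 95706$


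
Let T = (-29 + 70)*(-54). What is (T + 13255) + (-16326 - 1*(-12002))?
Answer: 6717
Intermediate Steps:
T = -2214 (T = 41*(-54) = -2214)
(T + 13255) + (-16326 - 1*(-12002)) = (-2214 + 13255) + (-16326 - 1*(-12002)) = 11041 + (-16326 + 12002) = 11041 - 4324 = 6717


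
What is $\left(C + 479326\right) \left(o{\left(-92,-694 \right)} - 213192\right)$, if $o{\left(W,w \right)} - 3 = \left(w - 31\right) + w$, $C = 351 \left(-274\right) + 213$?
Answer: $-82273195920$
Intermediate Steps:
$C = -95961$ ($C = -96174 + 213 = -95961$)
$o{\left(W,w \right)} = -28 + 2 w$ ($o{\left(W,w \right)} = 3 + \left(\left(w - 31\right) + w\right) = 3 + \left(\left(-31 + w\right) + w\right) = 3 + \left(-31 + 2 w\right) = -28 + 2 w$)
$\left(C + 479326\right) \left(o{\left(-92,-694 \right)} - 213192\right) = \left(-95961 + 479326\right) \left(\left(-28 + 2 \left(-694\right)\right) - 213192\right) = 383365 \left(\left(-28 - 1388\right) - 213192\right) = 383365 \left(-1416 - 213192\right) = 383365 \left(-214608\right) = -82273195920$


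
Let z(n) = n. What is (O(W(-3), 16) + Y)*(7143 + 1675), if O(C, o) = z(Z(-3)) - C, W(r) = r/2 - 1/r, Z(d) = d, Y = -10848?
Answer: -287021491/3 ≈ -9.5674e+7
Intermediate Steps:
W(r) = r/2 - 1/r (W(r) = r*(½) - 1/r = r/2 - 1/r)
O(C, o) = -3 - C
(O(W(-3), 16) + Y)*(7143 + 1675) = ((-3 - ((½)*(-3) - 1/(-3))) - 10848)*(7143 + 1675) = ((-3 - (-3/2 - 1*(-⅓))) - 10848)*8818 = ((-3 - (-3/2 + ⅓)) - 10848)*8818 = ((-3 - 1*(-7/6)) - 10848)*8818 = ((-3 + 7/6) - 10848)*8818 = (-11/6 - 10848)*8818 = -65099/6*8818 = -287021491/3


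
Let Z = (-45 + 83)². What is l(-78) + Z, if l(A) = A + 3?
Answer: 1369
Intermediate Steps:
l(A) = 3 + A
Z = 1444 (Z = 38² = 1444)
l(-78) + Z = (3 - 78) + 1444 = -75 + 1444 = 1369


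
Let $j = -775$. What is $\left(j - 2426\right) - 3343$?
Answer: $-6544$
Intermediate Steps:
$\left(j - 2426\right) - 3343 = \left(-775 - 2426\right) - 3343 = -3201 - 3343 = -6544$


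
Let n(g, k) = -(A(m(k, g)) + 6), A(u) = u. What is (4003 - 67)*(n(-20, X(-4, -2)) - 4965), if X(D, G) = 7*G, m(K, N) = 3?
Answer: -19577664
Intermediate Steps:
n(g, k) = -9 (n(g, k) = -(3 + 6) = -1*9 = -9)
(4003 - 67)*(n(-20, X(-4, -2)) - 4965) = (4003 - 67)*(-9 - 4965) = 3936*(-4974) = -19577664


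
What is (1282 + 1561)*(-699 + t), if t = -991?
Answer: -4804670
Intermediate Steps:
(1282 + 1561)*(-699 + t) = (1282 + 1561)*(-699 - 991) = 2843*(-1690) = -4804670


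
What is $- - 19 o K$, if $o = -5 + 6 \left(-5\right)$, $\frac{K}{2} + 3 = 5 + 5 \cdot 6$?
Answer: $-42560$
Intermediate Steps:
$K = 64$ ($K = -6 + 2 \left(5 + 5 \cdot 6\right) = -6 + 2 \left(5 + 30\right) = -6 + 2 \cdot 35 = -6 + 70 = 64$)
$o = -35$ ($o = -5 - 30 = -35$)
$- - 19 o K = - \left(-19\right) \left(-35\right) 64 = - 665 \cdot 64 = \left(-1\right) 42560 = -42560$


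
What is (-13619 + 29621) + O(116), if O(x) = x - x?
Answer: 16002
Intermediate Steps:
O(x) = 0
(-13619 + 29621) + O(116) = (-13619 + 29621) + 0 = 16002 + 0 = 16002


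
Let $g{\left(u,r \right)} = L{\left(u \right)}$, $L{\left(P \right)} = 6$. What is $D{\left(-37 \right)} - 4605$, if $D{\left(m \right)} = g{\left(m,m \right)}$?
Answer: $-4599$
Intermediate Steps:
$g{\left(u,r \right)} = 6$
$D{\left(m \right)} = 6$
$D{\left(-37 \right)} - 4605 = 6 - 4605 = -4599$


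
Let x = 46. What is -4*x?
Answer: -184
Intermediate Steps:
-4*x = -4*46 = -184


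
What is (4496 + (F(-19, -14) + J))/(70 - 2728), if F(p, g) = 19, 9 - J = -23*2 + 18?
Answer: -2276/1329 ≈ -1.7126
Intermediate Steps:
J = 37 (J = 9 - (-23*2 + 18) = 9 - (-46 + 18) = 9 - 1*(-28) = 9 + 28 = 37)
(4496 + (F(-19, -14) + J))/(70 - 2728) = (4496 + (19 + 37))/(70 - 2728) = (4496 + 56)/(-2658) = 4552*(-1/2658) = -2276/1329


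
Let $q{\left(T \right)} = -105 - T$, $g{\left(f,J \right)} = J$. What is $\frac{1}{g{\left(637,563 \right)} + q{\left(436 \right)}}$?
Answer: $\frac{1}{22} \approx 0.045455$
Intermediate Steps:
$\frac{1}{g{\left(637,563 \right)} + q{\left(436 \right)}} = \frac{1}{563 - 541} = \frac{1}{22}$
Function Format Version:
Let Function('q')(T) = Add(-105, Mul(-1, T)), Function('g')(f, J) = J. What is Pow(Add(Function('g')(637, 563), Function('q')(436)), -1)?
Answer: Rational(1, 22) ≈ 0.045455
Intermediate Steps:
Pow(Add(Function('g')(637, 563), Function('q')(436)), -1) = Pow(Add(563, Add(-105, Mul(-1, 436))), -1) = Pow(Add(563, Add(-105, -436)), -1) = Pow(Add(563, -541), -1) = Pow(22, -1) = Rational(1, 22)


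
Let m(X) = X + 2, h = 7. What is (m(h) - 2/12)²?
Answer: 2809/36 ≈ 78.028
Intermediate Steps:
m(X) = 2 + X
(m(h) - 2/12)² = ((2 + 7) - 2/12)² = (9 - 2*1/12)² = (9 - ⅙)² = (53/6)² = 2809/36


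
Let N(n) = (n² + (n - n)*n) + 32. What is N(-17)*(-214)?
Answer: -68694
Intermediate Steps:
N(n) = 32 + n² (N(n) = (n² + 0*n) + 32 = (n² + 0) + 32 = n² + 32 = 32 + n²)
N(-17)*(-214) = (32 + (-17)²)*(-214) = (32 + 289)*(-214) = 321*(-214) = -68694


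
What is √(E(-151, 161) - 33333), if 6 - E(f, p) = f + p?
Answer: I*√33337 ≈ 182.58*I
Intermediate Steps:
E(f, p) = 6 - f - p (E(f, p) = 6 - (f + p) = 6 + (-f - p) = 6 - f - p)
√(E(-151, 161) - 33333) = √((6 - 1*(-151) - 1*161) - 33333) = √((6 + 151 - 161) - 33333) = √(-4 - 33333) = √(-33337) = I*√33337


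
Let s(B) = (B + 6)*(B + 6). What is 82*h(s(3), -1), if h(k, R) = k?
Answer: 6642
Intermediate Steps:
s(B) = (6 + B)² (s(B) = (6 + B)*(6 + B) = (6 + B)²)
82*h(s(3), -1) = 82*(6 + 3)² = 82*9² = 82*81 = 6642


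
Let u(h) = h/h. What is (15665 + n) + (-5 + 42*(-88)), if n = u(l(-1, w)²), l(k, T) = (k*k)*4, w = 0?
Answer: 11965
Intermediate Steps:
l(k, T) = 4*k² (l(k, T) = k²*4 = 4*k²)
u(h) = 1
n = 1
(15665 + n) + (-5 + 42*(-88)) = (15665 + 1) + (-5 + 42*(-88)) = 15666 + (-5 - 3696) = 15666 - 3701 = 11965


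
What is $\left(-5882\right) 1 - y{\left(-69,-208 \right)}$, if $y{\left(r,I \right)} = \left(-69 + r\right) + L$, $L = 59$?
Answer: $-5803$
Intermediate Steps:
$y{\left(r,I \right)} = -10 + r$ ($y{\left(r,I \right)} = \left(-69 + r\right) + 59 = -10 + r$)
$\left(-5882\right) 1 - y{\left(-69,-208 \right)} = \left(-5882\right) 1 - \left(-10 - 69\right) = -5882 - -79 = -5882 + 79 = -5803$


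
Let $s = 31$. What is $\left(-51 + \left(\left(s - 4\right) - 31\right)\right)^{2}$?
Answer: $3025$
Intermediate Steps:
$\left(-51 + \left(\left(s - 4\right) - 31\right)\right)^{2} = \left(-51 + \left(\left(31 - 4\right) - 31\right)\right)^{2} = \left(-51 + \left(27 - 31\right)\right)^{2} = \left(-51 - 4\right)^{2} = \left(-55\right)^{2} = 3025$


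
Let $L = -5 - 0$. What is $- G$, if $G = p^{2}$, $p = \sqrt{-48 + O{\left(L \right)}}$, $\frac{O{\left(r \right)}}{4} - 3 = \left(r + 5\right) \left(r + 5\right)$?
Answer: $36$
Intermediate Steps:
$L = -5$ ($L = -5 + 0 = -5$)
$O{\left(r \right)} = 12 + 4 \left(5 + r\right)^{2}$ ($O{\left(r \right)} = 12 + 4 \left(r + 5\right) \left(r + 5\right) = 12 + 4 \left(5 + r\right) \left(5 + r\right) = 12 + 4 \left(5 + r\right)^{2}$)
$p = 6 i$ ($p = \sqrt{-48 + \left(12 + 4 \left(5 - 5\right)^{2}\right)} = \sqrt{-48 + \left(12 + 4 \cdot 0^{2}\right)} = \sqrt{-48 + \left(12 + 4 \cdot 0\right)} = \sqrt{-48 + \left(12 + 0\right)} = \sqrt{-48 + 12} = \sqrt{-36} = 6 i \approx 6.0 i$)
$G = -36$ ($G = \left(6 i\right)^{2} = -36$)
$- G = \left(-1\right) \left(-36\right) = 36$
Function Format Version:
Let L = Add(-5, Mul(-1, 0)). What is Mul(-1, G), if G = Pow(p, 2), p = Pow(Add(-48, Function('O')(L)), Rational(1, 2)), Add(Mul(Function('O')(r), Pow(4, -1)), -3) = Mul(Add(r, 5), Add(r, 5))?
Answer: 36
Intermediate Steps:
L = -5 (L = Add(-5, 0) = -5)
Function('O')(r) = Add(12, Mul(4, Pow(Add(5, r), 2))) (Function('O')(r) = Add(12, Mul(4, Mul(Add(r, 5), Add(r, 5)))) = Add(12, Mul(4, Mul(Add(5, r), Add(5, r)))) = Add(12, Mul(4, Pow(Add(5, r), 2))))
p = Mul(6, I) (p = Pow(Add(-48, Add(12, Mul(4, Pow(Add(5, -5), 2)))), Rational(1, 2)) = Pow(Add(-48, Add(12, Mul(4, Pow(0, 2)))), Rational(1, 2)) = Pow(Add(-48, Add(12, Mul(4, 0))), Rational(1, 2)) = Pow(Add(-48, Add(12, 0)), Rational(1, 2)) = Pow(Add(-48, 12), Rational(1, 2)) = Pow(-36, Rational(1, 2)) = Mul(6, I) ≈ Mul(6.0000, I))
G = -36 (G = Pow(Mul(6, I), 2) = -36)
Mul(-1, G) = Mul(-1, -36) = 36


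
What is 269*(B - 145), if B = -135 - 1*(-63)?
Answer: -58373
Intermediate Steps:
B = -72 (B = -135 + 63 = -72)
269*(B - 145) = 269*(-72 - 145) = 269*(-217) = -58373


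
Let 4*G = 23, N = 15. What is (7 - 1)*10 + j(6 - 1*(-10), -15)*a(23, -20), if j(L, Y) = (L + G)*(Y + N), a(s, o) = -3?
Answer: 60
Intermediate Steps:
G = 23/4 (G = (¼)*23 = 23/4 ≈ 5.7500)
j(L, Y) = (15 + Y)*(23/4 + L) (j(L, Y) = (L + 23/4)*(Y + 15) = (23/4 + L)*(15 + Y) = (15 + Y)*(23/4 + L))
(7 - 1)*10 + j(6 - 1*(-10), -15)*a(23, -20) = (7 - 1)*10 + (345/4 + 15*(6 - 1*(-10)) + (23/4)*(-15) + (6 - 1*(-10))*(-15))*(-3) = 6*10 + (345/4 + 15*(6 + 10) - 345/4 + (6 + 10)*(-15))*(-3) = 60 + (345/4 + 15*16 - 345/4 + 16*(-15))*(-3) = 60 + (345/4 + 240 - 345/4 - 240)*(-3) = 60 + 0*(-3) = 60 + 0 = 60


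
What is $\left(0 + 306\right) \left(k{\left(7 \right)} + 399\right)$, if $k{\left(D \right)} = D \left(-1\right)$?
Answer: $119952$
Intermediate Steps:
$k{\left(D \right)} = - D$
$\left(0 + 306\right) \left(k{\left(7 \right)} + 399\right) = \left(0 + 306\right) \left(\left(-1\right) 7 + 399\right) = 306 \left(-7 + 399\right) = 306 \cdot 392 = 119952$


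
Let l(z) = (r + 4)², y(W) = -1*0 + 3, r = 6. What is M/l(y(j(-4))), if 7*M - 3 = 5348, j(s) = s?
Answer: 5351/700 ≈ 7.6443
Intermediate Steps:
M = 5351/7 (M = 3/7 + (⅐)*5348 = 3/7 + 764 = 5351/7 ≈ 764.43)
y(W) = 3 (y(W) = 0 + 3 = 3)
l(z) = 100 (l(z) = (6 + 4)² = 10² = 100)
M/l(y(j(-4))) = (5351/7)/100 = (5351/7)*(1/100) = 5351/700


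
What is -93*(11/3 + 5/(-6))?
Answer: -527/2 ≈ -263.50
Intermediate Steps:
-93*(11/3 + 5/(-6)) = -93*(11*(⅓) + 5*(-⅙)) = -93*(11/3 - ⅚) = -93*17/6 = -527/2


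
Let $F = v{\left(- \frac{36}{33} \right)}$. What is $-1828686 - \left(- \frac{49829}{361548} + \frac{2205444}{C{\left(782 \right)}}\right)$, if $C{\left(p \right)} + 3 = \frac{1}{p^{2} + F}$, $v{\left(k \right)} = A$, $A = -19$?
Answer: $- \frac{32968408166409833}{30148403076} \approx -1.0935 \cdot 10^{6}$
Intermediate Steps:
$v{\left(k \right)} = -19$
$F = -19$
$C{\left(p \right)} = -3 + \frac{1}{-19 + p^{2}}$ ($C{\left(p \right)} = -3 + \frac{1}{p^{2} - 19} = -3 + \frac{1}{-19 + p^{2}}$)
$-1828686 - \left(- \frac{49829}{361548} + \frac{2205444}{C{\left(782 \right)}}\right) = -1828686 - \left(- \frac{49829}{361548} + 2205444 \frac{-19 + 782^{2}}{58 - 3 \cdot 782^{2}}\right) = -1828686 - \left(- \frac{49829}{361548} + \frac{2205444}{\frac{1}{-19 + 611524} \left(58 - 1834572\right)}\right) = -1828686 - \left(- \frac{49829}{361548} + \frac{2205444}{\frac{1}{611505} \left(58 - 1834572\right)}\right) = -1828686 - \left(- \frac{49829}{361548} + \frac{2205444}{\frac{1}{611505} \left(-1834514\right)}\right) = -1828686 - \left(- \frac{49829}{361548} + \frac{2205444}{- \frac{1834514}{611505}}\right) = -1828686 + \left(\frac{49829}{361548} - - \frac{674320016610}{917257}\right) = -1828686 + \left(\frac{49829}{361548} + \frac{674320016610}{917257}\right) = -1828686 + \frac{22163554461028303}{30148403076} = - \frac{32968408166409833}{30148403076}$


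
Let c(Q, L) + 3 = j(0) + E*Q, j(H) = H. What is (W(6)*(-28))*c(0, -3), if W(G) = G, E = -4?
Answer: 504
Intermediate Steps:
c(Q, L) = -3 - 4*Q (c(Q, L) = -3 + (0 - 4*Q) = -3 - 4*Q)
(W(6)*(-28))*c(0, -3) = (6*(-28))*(-3 - 4*0) = -168*(-3 + 0) = -168*(-3) = 504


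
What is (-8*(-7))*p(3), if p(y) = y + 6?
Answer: 504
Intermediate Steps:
p(y) = 6 + y
(-8*(-7))*p(3) = (-8*(-7))*(6 + 3) = 56*9 = 504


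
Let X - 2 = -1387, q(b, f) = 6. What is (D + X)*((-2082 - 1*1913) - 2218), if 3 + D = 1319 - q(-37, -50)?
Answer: 465975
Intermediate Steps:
X = -1385 (X = 2 - 1387 = -1385)
D = 1310 (D = -3 + (1319 - 1*6) = -3 + (1319 - 6) = -3 + 1313 = 1310)
(D + X)*((-2082 - 1*1913) - 2218) = (1310 - 1385)*((-2082 - 1*1913) - 2218) = -75*((-2082 - 1913) - 2218) = -75*(-3995 - 2218) = -75*(-6213) = 465975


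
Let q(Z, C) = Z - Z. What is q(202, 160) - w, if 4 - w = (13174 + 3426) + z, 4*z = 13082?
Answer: 39733/2 ≈ 19867.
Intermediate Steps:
z = 6541/2 (z = (¼)*13082 = 6541/2 ≈ 3270.5)
q(Z, C) = 0
w = -39733/2 (w = 4 - ((13174 + 3426) + 6541/2) = 4 - (16600 + 6541/2) = 4 - 1*39741/2 = 4 - 39741/2 = -39733/2 ≈ -19867.)
q(202, 160) - w = 0 - 1*(-39733/2) = 0 + 39733/2 = 39733/2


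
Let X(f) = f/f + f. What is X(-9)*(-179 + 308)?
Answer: -1032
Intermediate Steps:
X(f) = 1 + f
X(-9)*(-179 + 308) = (1 - 9)*(-179 + 308) = -8*129 = -1032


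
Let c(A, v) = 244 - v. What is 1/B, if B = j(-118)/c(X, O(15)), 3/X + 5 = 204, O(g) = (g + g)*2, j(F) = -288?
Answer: -23/36 ≈ -0.63889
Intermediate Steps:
O(g) = 4*g (O(g) = (2*g)*2 = 4*g)
X = 3/199 (X = 3/(-5 + 204) = 3/199 ≈ 0.015075)
B = -36/23 (B = -288/(244 - 4*15) = -288/(244 - 1*60) = -288/(244 - 60) = -288/184 = -288*1/184 = -36/23 ≈ -1.5652)
1/B = 1/(-36/23) = -23/36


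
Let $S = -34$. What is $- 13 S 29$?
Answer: $12818$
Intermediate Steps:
$- 13 S 29 = \left(-13\right) \left(-34\right) 29 = 442 \cdot 29 = 12818$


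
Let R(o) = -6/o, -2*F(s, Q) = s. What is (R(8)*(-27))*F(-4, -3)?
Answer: 81/2 ≈ 40.500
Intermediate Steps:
F(s, Q) = -s/2
(R(8)*(-27))*F(-4, -3) = (-6/8*(-27))*(-1/2*(-4)) = (-6*1/8*(-27))*2 = -3/4*(-27)*2 = (81/4)*2 = 81/2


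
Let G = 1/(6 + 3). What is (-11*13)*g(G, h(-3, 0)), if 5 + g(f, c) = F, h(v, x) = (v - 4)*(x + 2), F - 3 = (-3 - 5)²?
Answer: -8866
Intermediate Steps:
F = 67 (F = 3 + (-3 - 5)² = 3 + (-8)² = 3 + 64 = 67)
G = ⅑ (G = 1/9 = ⅑ ≈ 0.11111)
h(v, x) = (-4 + v)*(2 + x)
g(f, c) = 62 (g(f, c) = -5 + 67 = 62)
(-11*13)*g(G, h(-3, 0)) = -11*13*62 = -143*62 = -8866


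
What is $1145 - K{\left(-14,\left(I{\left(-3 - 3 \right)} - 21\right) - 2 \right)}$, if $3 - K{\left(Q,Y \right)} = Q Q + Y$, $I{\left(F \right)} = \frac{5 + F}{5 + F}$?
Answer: $1316$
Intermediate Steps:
$I{\left(F \right)} = 1$
$K{\left(Q,Y \right)} = 3 - Y - Q^{2}$ ($K{\left(Q,Y \right)} = 3 - \left(Q Q + Y\right) = 3 - \left(Q^{2} + Y\right) = 3 - \left(Y + Q^{2}\right) = 3 - Y - Q^{2}$)
$1145 - K{\left(-14,\left(I{\left(-3 - 3 \right)} - 21\right) - 2 \right)} = 1145 - \left(3 - \left(\left(1 - 21\right) - 2\right) - \left(-14\right)^{2}\right) = 1145 - \left(3 - \left(-20 - 2\right) - 196\right) = 1145 - \left(3 - -22 - 196\right) = 1145 - \left(3 + 22 - 196\right) = 1145 - -171 = 1145 + 171 = 1316$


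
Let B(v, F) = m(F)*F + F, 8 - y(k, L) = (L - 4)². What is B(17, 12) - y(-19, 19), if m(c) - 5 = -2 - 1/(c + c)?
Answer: 529/2 ≈ 264.50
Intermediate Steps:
y(k, L) = 8 - (-4 + L)² (y(k, L) = 8 - (L - 4)² = 8 - (-4 + L)²)
m(c) = 3 - 1/(2*c) (m(c) = 5 + (-2 - 1/(c + c)) = 5 + (-2 - 1/(2*c)) = 3 - 1/(2*c))
B(v, F) = F + F*(3 - 1/(2*F)) (B(v, F) = (3 - 1/(2*F))*F + F = F*(3 - 1/(2*F)) + F = F + F*(3 - 1/(2*F)))
B(17, 12) - y(-19, 19) = (-½ + 4*12) - (8 - (-4 + 19)²) = (-½ + 48) - (8 - 1*15²) = 95/2 - (8 - 1*225) = 95/2 - (8 - 225) = 95/2 - 1*(-217) = 95/2 + 217 = 529/2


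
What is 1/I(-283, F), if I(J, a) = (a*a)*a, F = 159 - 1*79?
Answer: 1/512000 ≈ 1.9531e-6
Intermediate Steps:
F = 80 (F = 159 - 79 = 80)
I(J, a) = a³ (I(J, a) = a²*a = a³)
1/I(-283, F) = 1/(80³) = 1/512000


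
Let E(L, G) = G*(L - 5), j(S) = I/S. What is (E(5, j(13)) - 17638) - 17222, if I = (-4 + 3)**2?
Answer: -34860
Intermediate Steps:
I = 1 (I = (-1)**2 = 1)
j(S) = 1/S
E(L, G) = G*(-5 + L)
(E(5, j(13)) - 17638) - 17222 = ((-5 + 5)/13 - 17638) - 17222 = ((1/13)*0 - 17638) - 17222 = (0 - 17638) - 17222 = -17638 - 17222 = -34860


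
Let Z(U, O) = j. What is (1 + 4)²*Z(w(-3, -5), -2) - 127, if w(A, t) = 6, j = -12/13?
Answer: -1951/13 ≈ -150.08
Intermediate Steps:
j = -12/13 (j = -12*1/13 = -12/13 ≈ -0.92308)
Z(U, O) = -12/13
(1 + 4)²*Z(w(-3, -5), -2) - 127 = (1 + 4)²*(-12/13) - 127 = 5²*(-12/13) - 127 = 25*(-12/13) - 127 = -300/13 - 127 = -1951/13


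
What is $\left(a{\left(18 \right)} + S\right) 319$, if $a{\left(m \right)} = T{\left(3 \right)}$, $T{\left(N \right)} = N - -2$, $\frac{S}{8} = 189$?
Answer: $483923$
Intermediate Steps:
$S = 1512$ ($S = 8 \cdot 189 = 1512$)
$T{\left(N \right)} = 2 + N$ ($T{\left(N \right)} = N + 2 = 2 + N$)
$a{\left(m \right)} = 5$ ($a{\left(m \right)} = 2 + 3 = 5$)
$\left(a{\left(18 \right)} + S\right) 319 = \left(5 + 1512\right) 319 = 1517 \cdot 319 = 483923$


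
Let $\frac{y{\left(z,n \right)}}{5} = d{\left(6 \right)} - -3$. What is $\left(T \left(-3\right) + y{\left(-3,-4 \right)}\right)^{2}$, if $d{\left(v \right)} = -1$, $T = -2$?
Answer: $256$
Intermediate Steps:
$y{\left(z,n \right)} = 10$ ($y{\left(z,n \right)} = 5 \left(-1 - -3\right) = 5 \left(-1 + 3\right) = 5 \cdot 2 = 10$)
$\left(T \left(-3\right) + y{\left(-3,-4 \right)}\right)^{2} = \left(\left(-2\right) \left(-3\right) + 10\right)^{2} = \left(6 + 10\right)^{2} = 16^{2} = 256$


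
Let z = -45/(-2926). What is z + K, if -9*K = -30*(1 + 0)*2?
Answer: 58655/8778 ≈ 6.6820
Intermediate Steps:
z = 45/2926 (z = -45*(-1/2926) = 45/2926 ≈ 0.015379)
K = 20/3 (K = -(-10)*(1 + 0)*2/3 = -(-10)*1*2/3 = -(-10)*2/3 = -⅑*(-60) = 20/3 ≈ 6.6667)
z + K = 45/2926 + 20/3 = 58655/8778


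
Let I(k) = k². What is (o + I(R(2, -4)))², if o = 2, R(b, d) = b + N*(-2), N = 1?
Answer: 4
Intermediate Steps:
R(b, d) = -2 + b (R(b, d) = b + 1*(-2) = b - 2 = -2 + b)
(o + I(R(2, -4)))² = (2 + (-2 + 2)²)² = (2 + 0²)² = (2 + 0)² = 2² = 4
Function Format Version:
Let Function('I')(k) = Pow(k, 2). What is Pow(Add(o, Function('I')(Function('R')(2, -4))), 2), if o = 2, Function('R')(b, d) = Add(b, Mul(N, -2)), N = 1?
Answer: 4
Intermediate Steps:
Function('R')(b, d) = Add(-2, b) (Function('R')(b, d) = Add(b, Mul(1, -2)) = Add(b, -2) = Add(-2, b))
Pow(Add(o, Function('I')(Function('R')(2, -4))), 2) = Pow(Add(2, Pow(Add(-2, 2), 2)), 2) = Pow(Add(2, Pow(0, 2)), 2) = Pow(Add(2, 0), 2) = Pow(2, 2) = 4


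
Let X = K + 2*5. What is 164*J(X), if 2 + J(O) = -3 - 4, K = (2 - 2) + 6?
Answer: -1476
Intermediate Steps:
K = 6 (K = 0 + 6 = 6)
X = 16 (X = 6 + 2*5 = 6 + 10 = 16)
J(O) = -9 (J(O) = -2 + (-3 - 4) = -2 - 7 = -9)
164*J(X) = 164*(-9) = -1476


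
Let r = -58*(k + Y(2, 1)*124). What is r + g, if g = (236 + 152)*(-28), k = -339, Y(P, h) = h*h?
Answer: 1606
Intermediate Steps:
Y(P, h) = h²
g = -10864 (g = 388*(-28) = -10864)
r = 12470 (r = -58*(-339 + 1²*124) = -58*(-339 + 1*124) = -58*(-339 + 124) = -58*(-215) = 12470)
r + g = 12470 - 10864 = 1606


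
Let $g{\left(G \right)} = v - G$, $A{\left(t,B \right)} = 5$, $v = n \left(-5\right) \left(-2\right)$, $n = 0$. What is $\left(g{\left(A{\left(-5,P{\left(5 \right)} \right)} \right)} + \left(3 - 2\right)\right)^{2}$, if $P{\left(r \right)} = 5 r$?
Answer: $16$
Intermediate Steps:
$v = 0$ ($v = 0 \left(-5\right) \left(-2\right) = 0 \left(-2\right) = 0$)
$g{\left(G \right)} = - G$ ($g{\left(G \right)} = 0 - G = - G$)
$\left(g{\left(A{\left(-5,P{\left(5 \right)} \right)} \right)} + \left(3 - 2\right)\right)^{2} = \left(\left(-1\right) 5 + \left(3 - 2\right)\right)^{2} = \left(-5 + \left(3 - 2\right)\right)^{2} = \left(-5 + 1\right)^{2} = \left(-4\right)^{2} = 16$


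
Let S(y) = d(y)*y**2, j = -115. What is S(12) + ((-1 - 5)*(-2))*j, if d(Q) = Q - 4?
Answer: -228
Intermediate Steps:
d(Q) = -4 + Q
S(y) = y**2*(-4 + y) (S(y) = (-4 + y)*y**2 = y**2*(-4 + y))
S(12) + ((-1 - 5)*(-2))*j = 12**2*(-4 + 12) + ((-1 - 5)*(-2))*(-115) = 144*8 - 6*(-2)*(-115) = 1152 + 12*(-115) = 1152 - 1380 = -228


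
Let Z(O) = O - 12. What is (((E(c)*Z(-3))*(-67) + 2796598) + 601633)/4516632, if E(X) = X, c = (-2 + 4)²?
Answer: 3402251/4516632 ≈ 0.75327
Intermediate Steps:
Z(O) = -12 + O
c = 4 (c = 2² = 4)
(((E(c)*Z(-3))*(-67) + 2796598) + 601633)/4516632 = (((4*(-12 - 3))*(-67) + 2796598) + 601633)/4516632 = (((4*(-15))*(-67) + 2796598) + 601633)*(1/4516632) = ((-60*(-67) + 2796598) + 601633)*(1/4516632) = ((4020 + 2796598) + 601633)*(1/4516632) = (2800618 + 601633)*(1/4516632) = 3402251*(1/4516632) = 3402251/4516632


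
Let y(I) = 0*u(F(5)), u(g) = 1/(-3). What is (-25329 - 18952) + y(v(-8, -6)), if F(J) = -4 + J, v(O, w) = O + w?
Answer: -44281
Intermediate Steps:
u(g) = -1/3
y(I) = 0 (y(I) = 0*(-1/3) = 0)
(-25329 - 18952) + y(v(-8, -6)) = (-25329 - 18952) + 0 = -44281 + 0 = -44281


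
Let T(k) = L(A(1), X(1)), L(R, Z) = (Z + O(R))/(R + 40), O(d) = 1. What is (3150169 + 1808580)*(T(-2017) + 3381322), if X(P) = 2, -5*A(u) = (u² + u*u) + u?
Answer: 3303124110358301/197 ≈ 1.6767e+13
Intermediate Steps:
A(u) = -2*u²/5 - u/5 (A(u) = -((u² + u*u) + u)/5 = -((u² + u²) + u)/5 = -(2*u² + u)/5 = -(u + 2*u²)/5 = -2*u²/5 - u/5)
L(R, Z) = (1 + Z)/(40 + R) (L(R, Z) = (Z + 1)/(R + 40) = (1 + Z)/(40 + R))
T(k) = 15/197 (T(k) = (1 + 2)/(40 - ⅕*1*(1 + 2*1)) = 3/(40 - ⅕*1*(1 + 2)) = 3/(40 - ⅕*1*3) = 3/(40 - ⅗) = 3/(197/5) = (5/197)*3 = 15/197)
(3150169 + 1808580)*(T(-2017) + 3381322) = (3150169 + 1808580)*(15/197 + 3381322) = 4958749*(666120449/197) = 3303124110358301/197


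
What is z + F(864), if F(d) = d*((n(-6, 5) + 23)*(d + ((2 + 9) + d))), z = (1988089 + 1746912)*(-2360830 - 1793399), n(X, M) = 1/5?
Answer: -77580073056609/5 ≈ -1.5516e+13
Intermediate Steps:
n(X, M) = ⅕
z = -15516049469229 (z = 3735001*(-4154229) = -15516049469229)
F(d) = d*(1276/5 + 232*d/5) (F(d) = d*((⅕ + 23)*(d + ((2 + 9) + d))) = d*(116*(d + (11 + d))/5) = d*(116*(11 + 2*d)/5) = d*(1276/5 + 232*d/5))
z + F(864) = -15516049469229 + (116/5)*864*(11 + 2*864) = -15516049469229 + (116/5)*864*(11 + 1728) = -15516049469229 + (116/5)*864*1739 = -15516049469229 + 174289536/5 = -77580073056609/5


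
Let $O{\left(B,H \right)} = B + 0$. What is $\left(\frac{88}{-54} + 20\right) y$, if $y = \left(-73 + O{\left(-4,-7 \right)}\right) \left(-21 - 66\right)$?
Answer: $\frac{1107568}{9} \approx 1.2306 \cdot 10^{5}$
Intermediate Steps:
$O{\left(B,H \right)} = B$
$y = 6699$ ($y = \left(-73 - 4\right) \left(-21 - 66\right) = \left(-77\right) \left(-87\right) = 6699$)
$\left(\frac{88}{-54} + 20\right) y = \left(\frac{88}{-54} + 20\right) 6699 = \left(88 \left(- \frac{1}{54}\right) + 20\right) 6699 = \left(- \frac{44}{27} + 20\right) 6699 = \frac{496}{27} \cdot 6699 = \frac{1107568}{9}$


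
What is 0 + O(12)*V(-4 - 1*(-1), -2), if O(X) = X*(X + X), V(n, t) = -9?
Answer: -2592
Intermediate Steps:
O(X) = 2*X**2 (O(X) = X*(2*X) = 2*X**2)
0 + O(12)*V(-4 - 1*(-1), -2) = 0 + (2*12**2)*(-9) = 0 + (2*144)*(-9) = 0 + 288*(-9) = 0 - 2592 = -2592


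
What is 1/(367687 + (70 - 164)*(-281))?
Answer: 1/394101 ≈ 2.5374e-6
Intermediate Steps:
1/(367687 + (70 - 164)*(-281)) = 1/(367687 - 94*(-281)) = 1/(367687 + 26414) = 1/394101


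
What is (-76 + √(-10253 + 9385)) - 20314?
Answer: -20390 + 2*I*√217 ≈ -20390.0 + 29.462*I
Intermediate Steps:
(-76 + √(-10253 + 9385)) - 20314 = (-76 + √(-868)) - 20314 = (-76 + 2*I*√217) - 20314 = -20390 + 2*I*√217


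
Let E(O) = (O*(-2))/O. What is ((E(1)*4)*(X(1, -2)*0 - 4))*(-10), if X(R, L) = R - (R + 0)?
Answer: -320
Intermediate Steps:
X(R, L) = 0 (X(R, L) = R - R = 0)
E(O) = -2 (E(O) = (-2*O)/O = -2)
((E(1)*4)*(X(1, -2)*0 - 4))*(-10) = ((-2*4)*(0*0 - 4))*(-10) = -8*(0 - 4)*(-10) = -8*(-4)*(-10) = 32*(-10) = -320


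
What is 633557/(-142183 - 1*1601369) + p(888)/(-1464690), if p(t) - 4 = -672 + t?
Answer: -30944939459/85125439296 ≈ -0.36352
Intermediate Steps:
p(t) = -668 + t (p(t) = 4 + (-672 + t) = -668 + t)
633557/(-142183 - 1*1601369) + p(888)/(-1464690) = 633557/(-142183 - 1*1601369) + (-668 + 888)/(-1464690) = 633557/(-142183 - 1601369) + 220*(-1/1464690) = 633557/(-1743552) - 22/146469 = 633557*(-1/1743552) - 22/146469 = -633557/1743552 - 22/146469 = -30944939459/85125439296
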